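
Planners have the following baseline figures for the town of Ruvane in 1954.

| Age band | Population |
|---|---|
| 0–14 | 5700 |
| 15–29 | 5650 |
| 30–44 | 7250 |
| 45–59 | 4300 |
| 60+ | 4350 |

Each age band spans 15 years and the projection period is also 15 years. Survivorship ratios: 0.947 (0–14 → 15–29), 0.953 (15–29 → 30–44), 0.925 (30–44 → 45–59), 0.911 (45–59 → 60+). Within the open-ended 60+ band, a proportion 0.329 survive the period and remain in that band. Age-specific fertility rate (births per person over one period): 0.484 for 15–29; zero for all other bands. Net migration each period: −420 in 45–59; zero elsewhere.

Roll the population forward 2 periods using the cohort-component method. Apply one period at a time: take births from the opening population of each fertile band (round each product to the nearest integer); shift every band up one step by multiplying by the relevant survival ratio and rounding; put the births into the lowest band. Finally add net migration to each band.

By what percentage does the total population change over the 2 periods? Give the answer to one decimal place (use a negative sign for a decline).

Call the bands 1 to 5, youngest first.
[period 1]
Births: 5650 × 0.484 = 2735
Band 2: 5700 × 0.947 = 5398
Band 3: 5650 × 0.953 = 5384
Band 4: 7250 × 0.925 = 6706
Band 5: 4300 × 0.911 + 4350 × 0.329 = 3917 + 1431 = 5348
Net migration: Band 4 − 420 → 6286
Giving 2735 / 5398 / 5384 / 6286 / 5348.
[period 2]
Births: 5398 × 0.484 = 2613
Band 2: 2735 × 0.947 = 2590
Band 3: 5398 × 0.953 = 5144
Band 4: 5384 × 0.925 = 4980
Band 5: 6286 × 0.911 + 5348 × 0.329 = 5727 + 1759 = 7486
Net migration: Band 4 − 420 → 4560
Giving 2613 / 2590 / 5144 / 4560 / 7486.
Total: 27250 → 22393; change = -4857; percentage change = -17.8%

-17.8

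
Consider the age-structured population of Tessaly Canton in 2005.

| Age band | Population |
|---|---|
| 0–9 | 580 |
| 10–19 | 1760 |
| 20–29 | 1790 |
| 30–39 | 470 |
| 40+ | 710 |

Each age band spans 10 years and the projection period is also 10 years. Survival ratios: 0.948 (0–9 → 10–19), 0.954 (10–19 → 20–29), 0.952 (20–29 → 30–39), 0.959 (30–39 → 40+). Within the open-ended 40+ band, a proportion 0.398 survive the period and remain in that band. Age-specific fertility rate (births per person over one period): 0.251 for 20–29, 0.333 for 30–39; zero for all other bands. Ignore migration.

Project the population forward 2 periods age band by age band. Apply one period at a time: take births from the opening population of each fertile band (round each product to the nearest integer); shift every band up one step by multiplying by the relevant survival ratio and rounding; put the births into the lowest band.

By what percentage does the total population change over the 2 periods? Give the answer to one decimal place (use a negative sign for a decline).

5.7

Call the bands 1 to 5, youngest first.
Period 1.
Births: 1790 × 0.251 = 449, 470 × 0.333 = 157 → 606
Band 2: 580 × 0.948 = 550
Band 3: 1760 × 0.954 = 1679
Band 4: 1790 × 0.952 = 1704
Band 5: 470 × 0.959 + 710 × 0.398 = 451 + 283 = 734
Population now: 0–9=606, 10–19=550, 20–29=1679, 30–39=1704, 40+=734
Period 2.
Births: 1679 × 0.251 = 421, 1704 × 0.333 = 567 → 988
Band 2: 606 × 0.948 = 574
Band 3: 550 × 0.954 = 525
Band 4: 1679 × 0.952 = 1598
Band 5: 1704 × 0.959 + 734 × 0.398 = 1634 + 292 = 1926
Population now: 0–9=988, 10–19=574, 20–29=525, 30–39=1598, 40+=1926
Total: 5310 → 5611; change = 301; percentage change = 5.7%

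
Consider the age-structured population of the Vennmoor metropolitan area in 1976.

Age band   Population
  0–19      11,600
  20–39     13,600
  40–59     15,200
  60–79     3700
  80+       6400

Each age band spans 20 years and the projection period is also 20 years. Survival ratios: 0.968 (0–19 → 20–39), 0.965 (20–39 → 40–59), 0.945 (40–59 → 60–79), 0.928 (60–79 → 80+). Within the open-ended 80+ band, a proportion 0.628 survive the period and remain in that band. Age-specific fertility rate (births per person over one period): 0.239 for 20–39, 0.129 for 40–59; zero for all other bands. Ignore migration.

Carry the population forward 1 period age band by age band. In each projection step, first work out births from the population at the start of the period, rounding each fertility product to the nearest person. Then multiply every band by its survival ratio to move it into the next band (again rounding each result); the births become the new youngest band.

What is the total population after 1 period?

After projecting period 1:
Births: 13600 × 0.239 = 3250 ; 15200 × 0.129 = 1961 → 5211
20–39: 11600 × 0.968 = 11229
40–59: 13600 × 0.965 = 13124
60–79: 15200 × 0.945 = 14364
80+: 3700 × 0.928 + 6400 × 0.628 = 3434 + 4019 = 7453
Giving 5211 / 11229 / 13124 / 14364 / 7453.
Total after period 1: 5211 + 11229 + 13124 + 14364 + 7453 = 51381

51381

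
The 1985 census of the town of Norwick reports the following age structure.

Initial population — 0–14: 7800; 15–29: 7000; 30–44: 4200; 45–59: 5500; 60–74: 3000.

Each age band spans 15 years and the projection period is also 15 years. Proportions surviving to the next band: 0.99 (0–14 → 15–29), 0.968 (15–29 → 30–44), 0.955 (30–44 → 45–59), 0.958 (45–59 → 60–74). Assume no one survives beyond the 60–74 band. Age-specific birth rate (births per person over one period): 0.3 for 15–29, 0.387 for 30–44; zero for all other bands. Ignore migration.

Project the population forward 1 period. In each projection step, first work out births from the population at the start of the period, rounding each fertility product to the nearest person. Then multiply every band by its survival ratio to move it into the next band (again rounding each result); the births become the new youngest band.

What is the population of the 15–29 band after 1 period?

Period 1:
Births: 7000 × 0.3 = 2100, 4200 × 0.387 = 1625 → total 3725
15–29: 7800 × 0.99 = 7722
30–44: 7000 × 0.968 = 6776
45–59: 4200 × 0.955 = 4011
60–74: 5500 × 0.958 = 5269
Population now: 0–14=3725, 15–29=7722, 30–44=6776, 45–59=4011, 60–74=5269

7722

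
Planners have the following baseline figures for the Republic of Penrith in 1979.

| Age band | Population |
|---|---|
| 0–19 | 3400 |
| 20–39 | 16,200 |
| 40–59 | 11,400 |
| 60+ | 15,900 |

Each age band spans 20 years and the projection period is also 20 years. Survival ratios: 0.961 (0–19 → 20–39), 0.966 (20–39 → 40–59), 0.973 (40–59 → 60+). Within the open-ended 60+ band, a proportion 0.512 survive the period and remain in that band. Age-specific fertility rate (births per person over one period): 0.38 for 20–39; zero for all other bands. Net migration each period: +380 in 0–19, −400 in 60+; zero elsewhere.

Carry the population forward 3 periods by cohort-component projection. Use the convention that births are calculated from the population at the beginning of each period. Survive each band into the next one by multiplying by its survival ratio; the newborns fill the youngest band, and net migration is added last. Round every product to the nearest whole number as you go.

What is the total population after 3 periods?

(Groups numbered youngest = 1 to oldest = 4.)
Period 1:
Births: 16200 × 0.38 = 6156
Group 2: 3400 × 0.961 = 3267
Group 3: 16200 × 0.966 = 15649
Group 4: 11400 × 0.973 + 15900 × 0.512 = 11092 + 8141 = 19233
Net migration: Group 1 + 380 → 6536; Group 4 − 400 → 18833
End of period: [6536, 3267, 15649, 18833]
Period 2:
Births: 3267 × 0.38 = 1241
Group 2: 6536 × 0.961 = 6281
Group 3: 3267 × 0.966 = 3156
Group 4: 15649 × 0.973 + 18833 × 0.512 = 15226 + 9642 = 24868
Net migration: Group 1 + 380 → 1621; Group 4 − 400 → 24468
End of period: [1621, 6281, 3156, 24468]
Period 3:
Births: 6281 × 0.38 = 2387
Group 2: 1621 × 0.961 = 1558
Group 3: 6281 × 0.966 = 6067
Group 4: 3156 × 0.973 + 24468 × 0.512 = 3071 + 12528 = 15599
Net migration: Group 1 + 380 → 2767; Group 4 − 400 → 15199
End of period: [2767, 1558, 6067, 15199]
Total after period 3: 2767 + 1558 + 6067 + 15199 = 25591

25591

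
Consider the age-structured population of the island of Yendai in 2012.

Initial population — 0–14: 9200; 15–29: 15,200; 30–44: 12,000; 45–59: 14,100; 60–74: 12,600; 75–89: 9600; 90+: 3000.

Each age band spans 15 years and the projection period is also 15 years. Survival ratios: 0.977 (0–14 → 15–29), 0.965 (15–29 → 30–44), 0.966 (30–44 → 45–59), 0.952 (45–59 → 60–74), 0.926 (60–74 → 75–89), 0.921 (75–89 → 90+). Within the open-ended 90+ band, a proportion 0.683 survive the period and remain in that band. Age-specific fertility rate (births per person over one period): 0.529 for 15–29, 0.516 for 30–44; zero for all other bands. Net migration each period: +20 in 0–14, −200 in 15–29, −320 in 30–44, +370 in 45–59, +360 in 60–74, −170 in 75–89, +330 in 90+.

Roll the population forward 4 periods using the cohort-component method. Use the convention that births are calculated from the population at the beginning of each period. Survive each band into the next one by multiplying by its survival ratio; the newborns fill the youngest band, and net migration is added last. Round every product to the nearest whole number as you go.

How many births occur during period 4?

12803

Let band 1 be 0–14 through band 7 = 90+.
— Period 1 —
Births: 15200 * 0.529 = 8041 ; 12000 * 0.516 = 6192 ⇒ total 14233
Band 2: 9200 * 0.977 = 8988
Band 3: 15200 * 0.965 = 14668
Band 4: 12000 * 0.966 = 11592
Band 5: 14100 * 0.952 = 13423
Band 6: 12600 * 0.926 = 11668
Band 7: 9600 * 0.921 + 3000 * 0.683 = 8842 + 2049 = 10891
Net migration: Band 1 + 20 → 14253; Band 2 − 200 → 8788; Band 3 − 320 → 14348; Band 4 + 370 → 11962; Band 5 + 360 → 13783; Band 6 − 170 → 11498; Band 7 + 330 → 11221
Giving 14253 / 8788 / 14348 / 11962 / 13783 / 11498 / 11221.
— Period 2 —
Births: 8788 * 0.529 = 4649 ; 14348 * 0.516 = 7404 ⇒ total 12053
Band 2: 14253 * 0.977 = 13925
Band 3: 8788 * 0.965 = 8480
Band 4: 14348 * 0.966 = 13860
Band 5: 11962 * 0.952 = 11388
Band 6: 13783 * 0.926 = 12763
Band 7: 11498 * 0.921 + 11221 * 0.683 = 10590 + 7664 = 18254
Net migration: Band 1 + 20 → 12073; Band 2 − 200 → 13725; Band 3 − 320 → 8160; Band 4 + 370 → 14230; Band 5 + 360 → 11748; Band 6 − 170 → 12593; Band 7 + 330 → 18584
Giving 12073 / 13725 / 8160 / 14230 / 11748 / 12593 / 18584.
— Period 3 —
Births: 13725 * 0.529 = 7261 ; 8160 * 0.516 = 4211 ⇒ total 11472
Band 2: 12073 * 0.977 = 11795
Band 3: 13725 * 0.965 = 13245
Band 4: 8160 * 0.966 = 7883
Band 5: 14230 * 0.952 = 13547
Band 6: 11748 * 0.926 = 10879
Band 7: 12593 * 0.921 + 18584 * 0.683 = 11598 + 12693 = 24291
Net migration: Band 1 + 20 → 11492; Band 2 − 200 → 11595; Band 3 − 320 → 12925; Band 4 + 370 → 8253; Band 5 + 360 → 13907; Band 6 − 170 → 10709; Band 7 + 330 → 24621
Giving 11492 / 11595 / 12925 / 8253 / 13907 / 10709 / 24621.
— Period 4 —
Births: 11595 * 0.529 = 6134 ; 12925 * 0.516 = 6669 ⇒ total 12803
Band 2: 11492 * 0.977 = 11228
Band 3: 11595 * 0.965 = 11189
Band 4: 12925 * 0.966 = 12486
Band 5: 8253 * 0.952 = 7857
Band 6: 13907 * 0.926 = 12878
Band 7: 10709 * 0.921 + 24621 * 0.683 = 9863 + 16816 = 26679
Net migration: Band 1 + 20 → 12823; Band 2 − 200 → 11028; Band 3 − 320 → 10869; Band 4 + 370 → 12856; Band 5 + 360 → 8217; Band 6 − 170 → 12708; Band 7 + 330 → 27009
Giving 12823 / 11028 / 10869 / 12856 / 8217 / 12708 / 27009.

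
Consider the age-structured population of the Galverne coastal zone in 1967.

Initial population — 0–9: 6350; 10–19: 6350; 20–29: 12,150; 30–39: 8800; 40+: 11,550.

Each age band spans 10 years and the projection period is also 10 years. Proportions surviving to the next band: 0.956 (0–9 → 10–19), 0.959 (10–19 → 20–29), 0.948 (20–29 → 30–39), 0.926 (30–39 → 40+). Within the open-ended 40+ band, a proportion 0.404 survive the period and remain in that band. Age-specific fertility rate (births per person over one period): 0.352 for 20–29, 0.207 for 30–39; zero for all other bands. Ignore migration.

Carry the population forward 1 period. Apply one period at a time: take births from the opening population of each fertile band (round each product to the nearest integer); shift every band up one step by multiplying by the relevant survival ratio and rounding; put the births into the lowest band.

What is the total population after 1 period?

Period 1:
Births: 12150 × 0.352 = 4277  |  8800 × 0.207 = 1822 → total 6099
10–19: 6350 × 0.956 = 6071
20–29: 6350 × 0.959 = 6090
30–39: 12150 × 0.948 = 11518
40+: 8800 × 0.926 + 11550 × 0.404 = 8149 + 4666 = 12815
Population now: 0–9=6099, 10–19=6071, 20–29=6090, 30–39=11518, 40+=12815
Total after period 1: 6099 + 6071 + 6090 + 11518 + 12815 = 42593

42593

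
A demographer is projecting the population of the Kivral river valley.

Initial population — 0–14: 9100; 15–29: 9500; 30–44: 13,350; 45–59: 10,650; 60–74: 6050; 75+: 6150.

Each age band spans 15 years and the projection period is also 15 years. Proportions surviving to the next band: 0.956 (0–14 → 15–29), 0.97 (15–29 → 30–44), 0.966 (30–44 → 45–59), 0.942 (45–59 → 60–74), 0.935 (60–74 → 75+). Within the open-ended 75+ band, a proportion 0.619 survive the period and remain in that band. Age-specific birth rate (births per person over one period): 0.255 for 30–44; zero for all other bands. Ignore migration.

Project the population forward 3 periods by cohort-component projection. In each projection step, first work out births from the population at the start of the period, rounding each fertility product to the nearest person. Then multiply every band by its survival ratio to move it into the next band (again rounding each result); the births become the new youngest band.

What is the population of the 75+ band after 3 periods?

20790

[period 1]
Births: 13350 × 0.255 = 3404
15–29: 9100 × 0.956 = 8700
30–44: 9500 × 0.97 = 9215
45–59: 13350 × 0.966 = 12896
60–74: 10650 × 0.942 = 10032
75+: 6050 × 0.935 + 6150 × 0.619 = 5657 + 3807 = 9464
Giving 3404 / 8700 / 9215 / 12896 / 10032 / 9464.
[period 2]
Births: 9215 × 0.255 = 2350
15–29: 3404 × 0.956 = 3254
30–44: 8700 × 0.97 = 8439
45–59: 9215 × 0.966 = 8902
60–74: 12896 × 0.942 = 12148
75+: 10032 × 0.935 + 9464 × 0.619 = 9380 + 5858 = 15238
Giving 2350 / 3254 / 8439 / 8902 / 12148 / 15238.
[period 3]
Births: 8439 × 0.255 = 2152
15–29: 2350 × 0.956 = 2247
30–44: 3254 × 0.97 = 3156
45–59: 8439 × 0.966 = 8152
60–74: 8902 × 0.942 = 8386
75+: 12148 × 0.935 + 15238 × 0.619 = 11358 + 9432 = 20790
Giving 2152 / 2247 / 3156 / 8152 / 8386 / 20790.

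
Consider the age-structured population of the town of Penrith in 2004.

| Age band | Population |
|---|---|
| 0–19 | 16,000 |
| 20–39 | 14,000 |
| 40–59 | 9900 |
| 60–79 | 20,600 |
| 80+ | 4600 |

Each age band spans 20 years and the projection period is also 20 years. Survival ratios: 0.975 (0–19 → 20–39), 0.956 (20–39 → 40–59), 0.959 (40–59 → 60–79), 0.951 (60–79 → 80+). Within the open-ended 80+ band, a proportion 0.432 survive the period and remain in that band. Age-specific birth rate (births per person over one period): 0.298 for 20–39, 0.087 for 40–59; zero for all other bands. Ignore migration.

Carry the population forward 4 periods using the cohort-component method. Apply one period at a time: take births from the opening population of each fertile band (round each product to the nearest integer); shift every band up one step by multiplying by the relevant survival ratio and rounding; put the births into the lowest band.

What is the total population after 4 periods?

Call the bands 1 to 5, youngest first.
Period 1.
Births: 14000 * 0.298 = 4172 ; 9900 * 0.087 = 861 → total 5033
Band 2: 16000 * 0.975 = 15600
Band 3: 14000 * 0.956 = 13384
Band 4: 9900 * 0.959 = 9494
Band 5: 20600 * 0.951 + 4600 * 0.432 = 19591 + 1987 = 21578
Population now: 0–19=5033, 20–39=15600, 40–59=13384, 60–79=9494, 80+=21578
Period 2.
Births: 15600 * 0.298 = 4649 ; 13384 * 0.087 = 1164 → total 5813
Band 2: 5033 * 0.975 = 4907
Band 3: 15600 * 0.956 = 14914
Band 4: 13384 * 0.959 = 12835
Band 5: 9494 * 0.951 + 21578 * 0.432 = 9029 + 9322 = 18351
Population now: 0–19=5813, 20–39=4907, 40–59=14914, 60–79=12835, 80+=18351
Period 3.
Births: 4907 * 0.298 = 1462 ; 14914 * 0.087 = 1298 → total 2760
Band 2: 5813 * 0.975 = 5668
Band 3: 4907 * 0.956 = 4691
Band 4: 14914 * 0.959 = 14303
Band 5: 12835 * 0.951 + 18351 * 0.432 = 12206 + 7928 = 20134
Population now: 0–19=2760, 20–39=5668, 40–59=4691, 60–79=14303, 80+=20134
Period 4.
Births: 5668 * 0.298 = 1689 ; 4691 * 0.087 = 408 → total 2097
Band 2: 2760 * 0.975 = 2691
Band 3: 5668 * 0.956 = 5419
Band 4: 4691 * 0.959 = 4499
Band 5: 14303 * 0.951 + 20134 * 0.432 = 13602 + 8698 = 22300
Population now: 0–19=2097, 20–39=2691, 40–59=5419, 60–79=4499, 80+=22300
Total after period 4: 2097 + 2691 + 5419 + 4499 + 22300 = 37006

37006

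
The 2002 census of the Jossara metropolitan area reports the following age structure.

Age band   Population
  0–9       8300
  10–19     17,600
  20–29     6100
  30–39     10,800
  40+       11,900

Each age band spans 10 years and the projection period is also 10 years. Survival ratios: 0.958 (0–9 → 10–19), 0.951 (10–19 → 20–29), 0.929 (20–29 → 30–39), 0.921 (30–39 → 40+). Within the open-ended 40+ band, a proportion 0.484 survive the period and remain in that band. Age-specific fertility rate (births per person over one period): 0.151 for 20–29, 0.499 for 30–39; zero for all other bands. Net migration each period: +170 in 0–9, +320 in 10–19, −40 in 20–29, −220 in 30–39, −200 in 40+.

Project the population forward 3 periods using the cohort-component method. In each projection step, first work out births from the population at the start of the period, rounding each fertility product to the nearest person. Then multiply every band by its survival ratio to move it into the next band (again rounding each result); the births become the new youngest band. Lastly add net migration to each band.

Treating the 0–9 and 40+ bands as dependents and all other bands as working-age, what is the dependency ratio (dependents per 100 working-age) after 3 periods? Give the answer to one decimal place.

— Period 1 —
Births: 6100 × 0.151 = 921  |  10800 × 0.499 = 5389 → total 6310
10–19: 8300 × 0.958 = 7951
20–29: 17600 × 0.951 = 16738
30–39: 6100 × 0.929 = 5667
40+: 10800 × 0.921 + 11900 × 0.484 = 9947 + 5760 = 15707
Net migration: 0–9 + 170 → 6480; 10–19 + 320 → 8271; 20–29 − 40 → 16698; 30–39 − 220 → 5447; 40+ − 200 → 15507
Population now: 0–9=6480, 10–19=8271, 20–29=16698, 30–39=5447, 40+=15507
— Period 2 —
Births: 16698 × 0.151 = 2521  |  5447 × 0.499 = 2718 → total 5239
10–19: 6480 × 0.958 = 6208
20–29: 8271 × 0.951 = 7866
30–39: 16698 × 0.929 = 15512
40+: 5447 × 0.921 + 15507 × 0.484 = 5017 + 7505 = 12522
Net migration: 0–9 + 170 → 5409; 10–19 + 320 → 6528; 20–29 − 40 → 7826; 30–39 − 220 → 15292; 40+ − 200 → 12322
Population now: 0–9=5409, 10–19=6528, 20–29=7826, 30–39=15292, 40+=12322
— Period 3 —
Births: 7826 × 0.151 = 1182  |  15292 × 0.499 = 7631 → total 8813
10–19: 5409 × 0.958 = 5182
20–29: 6528 × 0.951 = 6208
30–39: 7826 × 0.929 = 7270
40+: 15292 × 0.921 + 12322 × 0.484 = 14084 + 5964 = 20048
Net migration: 0–9 + 170 → 8983; 10–19 + 320 → 5502; 20–29 − 40 → 6168; 30–39 − 220 → 7050; 40+ − 200 → 19848
Population now: 0–9=8983, 10–19=5502, 20–29=6168, 30–39=7050, 40+=19848
Dependents (band 0–9 + band 40+) = 8983 + 19848 = 28831; working-age = 18720; ratio = 28831/18720 × 100 = 154.0

154.0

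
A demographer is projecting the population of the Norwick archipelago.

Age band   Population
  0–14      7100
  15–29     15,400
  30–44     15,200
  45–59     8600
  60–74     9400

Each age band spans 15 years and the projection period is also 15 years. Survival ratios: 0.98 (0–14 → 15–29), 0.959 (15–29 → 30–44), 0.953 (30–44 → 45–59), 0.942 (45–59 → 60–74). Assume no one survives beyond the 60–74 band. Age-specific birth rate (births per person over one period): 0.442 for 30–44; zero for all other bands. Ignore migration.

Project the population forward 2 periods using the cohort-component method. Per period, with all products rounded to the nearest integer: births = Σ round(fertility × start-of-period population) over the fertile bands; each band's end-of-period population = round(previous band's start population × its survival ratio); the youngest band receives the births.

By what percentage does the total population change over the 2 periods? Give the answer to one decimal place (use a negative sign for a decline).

-14.7

Period 1.
Births: 15200 * 0.442 = 6718
15–29: 7100 * 0.98 = 6958
30–44: 15400 * 0.959 = 14769
45–59: 15200 * 0.953 = 14486
60–74: 8600 * 0.942 = 8101
Giving 6718 / 6958 / 14769 / 14486 / 8101.
Period 2.
Births: 14769 * 0.442 = 6528
15–29: 6718 * 0.98 = 6584
30–44: 6958 * 0.959 = 6673
45–59: 14769 * 0.953 = 14075
60–74: 14486 * 0.942 = 13646
Giving 6528 / 6584 / 6673 / 14075 / 13646.
Total: 55700 → 47506; change = -8194; percentage change = -14.7%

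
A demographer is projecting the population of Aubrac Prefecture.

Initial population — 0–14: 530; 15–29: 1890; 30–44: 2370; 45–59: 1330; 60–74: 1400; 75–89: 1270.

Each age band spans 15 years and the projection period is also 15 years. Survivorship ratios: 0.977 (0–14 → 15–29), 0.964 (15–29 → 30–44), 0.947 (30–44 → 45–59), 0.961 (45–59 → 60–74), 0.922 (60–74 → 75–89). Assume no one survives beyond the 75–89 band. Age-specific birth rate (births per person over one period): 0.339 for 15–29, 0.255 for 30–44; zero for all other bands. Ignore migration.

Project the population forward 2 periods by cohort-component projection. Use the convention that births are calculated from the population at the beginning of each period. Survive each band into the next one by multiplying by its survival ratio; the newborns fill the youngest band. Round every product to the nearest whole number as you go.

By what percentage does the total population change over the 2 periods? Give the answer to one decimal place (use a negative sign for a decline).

-15.6

(Bands numbered youngest = 1 to oldest = 6.)
[period 1]
Births: 1890 × 0.339 = 641  |  2370 × 0.255 = 604 — total 1245
Band 2: 530 × 0.977 = 518
Band 3: 1890 × 0.964 = 1822
Band 4: 2370 × 0.947 = 2244
Band 5: 1330 × 0.961 = 1278
Band 6: 1400 × 0.922 = 1291
End of period: [1245, 518, 1822, 2244, 1278, 1291]
[period 2]
Births: 518 × 0.339 = 176  |  1822 × 0.255 = 465 — total 641
Band 2: 1245 × 0.977 = 1216
Band 3: 518 × 0.964 = 499
Band 4: 1822 × 0.947 = 1725
Band 5: 2244 × 0.961 = 2156
Band 6: 1278 × 0.922 = 1178
End of period: [641, 1216, 499, 1725, 2156, 1178]
Total: 8790 → 7415; change = -1375; percentage change = -15.6%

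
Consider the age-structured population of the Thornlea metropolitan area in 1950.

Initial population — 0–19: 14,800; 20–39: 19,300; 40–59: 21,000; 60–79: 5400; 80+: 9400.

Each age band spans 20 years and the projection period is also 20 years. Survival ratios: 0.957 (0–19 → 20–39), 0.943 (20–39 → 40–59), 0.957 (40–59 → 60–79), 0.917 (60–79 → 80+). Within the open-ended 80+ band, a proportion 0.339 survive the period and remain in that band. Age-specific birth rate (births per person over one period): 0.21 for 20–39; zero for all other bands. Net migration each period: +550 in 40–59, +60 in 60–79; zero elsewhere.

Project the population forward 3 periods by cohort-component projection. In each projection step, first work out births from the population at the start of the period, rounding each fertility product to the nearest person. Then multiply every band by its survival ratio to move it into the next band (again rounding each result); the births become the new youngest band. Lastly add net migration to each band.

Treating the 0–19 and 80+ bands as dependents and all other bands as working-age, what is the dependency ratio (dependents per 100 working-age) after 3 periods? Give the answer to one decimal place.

Let group 1 be 0–19 through group 5 = 80+.
Period 1:
Births: 19300 × 0.21 = 4053
Group 2: 14800 × 0.957 = 14164
Group 3: 19300 × 0.943 = 18200
Group 4: 21000 × 0.957 = 20097
Group 5: 5400 × 0.917 + 9400 × 0.339 = 4952 + 3187 = 8139
Net migration: Group 3 + 550 → 18750; Group 4 + 60 → 20157
Giving 4053 / 14164 / 18750 / 20157 / 8139.
Period 2:
Births: 14164 × 0.21 = 2974
Group 2: 4053 × 0.957 = 3879
Group 3: 14164 × 0.943 = 13357
Group 4: 18750 × 0.957 = 17944
Group 5: 20157 × 0.917 + 8139 × 0.339 = 18484 + 2759 = 21243
Net migration: Group 3 + 550 → 13907; Group 4 + 60 → 18004
Giving 2974 / 3879 / 13907 / 18004 / 21243.
Period 3:
Births: 3879 × 0.21 = 815
Group 2: 2974 × 0.957 = 2846
Group 3: 3879 × 0.943 = 3658
Group 4: 13907 × 0.957 = 13309
Group 5: 18004 × 0.917 + 21243 × 0.339 = 16510 + 7201 = 23711
Net migration: Group 3 + 550 → 4208; Group 4 + 60 → 13369
Giving 815 / 2846 / 4208 / 13369 / 23711.
Dependents (band 0–19 + band 80+) = 815 + 23711 = 24526; working-age = 20423; ratio = 24526/20423 × 100 = 120.1

120.1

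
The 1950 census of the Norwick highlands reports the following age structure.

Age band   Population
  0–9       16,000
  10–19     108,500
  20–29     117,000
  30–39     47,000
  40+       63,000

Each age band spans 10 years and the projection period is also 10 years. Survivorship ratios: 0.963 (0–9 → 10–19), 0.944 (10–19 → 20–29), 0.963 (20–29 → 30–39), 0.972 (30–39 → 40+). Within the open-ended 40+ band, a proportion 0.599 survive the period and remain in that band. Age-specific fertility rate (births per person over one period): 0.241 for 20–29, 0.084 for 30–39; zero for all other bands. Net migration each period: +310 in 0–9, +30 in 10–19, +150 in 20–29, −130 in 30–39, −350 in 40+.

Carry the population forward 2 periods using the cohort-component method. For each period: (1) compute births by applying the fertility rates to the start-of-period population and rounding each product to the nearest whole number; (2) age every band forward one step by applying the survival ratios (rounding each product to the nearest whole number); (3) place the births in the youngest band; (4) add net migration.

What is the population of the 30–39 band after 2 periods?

98649

[period 1]
Births: 117000 × 0.241 = 28197 ; 47000 × 0.084 = 3948 — total 32145
10–19: 16000 × 0.963 = 15408
20–29: 108500 × 0.944 = 102424
30–39: 117000 × 0.963 = 112671
40+: 47000 × 0.972 + 63000 × 0.599 = 45684 + 37737 = 83421
Net migration: 0–9 + 310 → 32455; 10–19 + 30 → 15438; 20–29 + 150 → 102574; 30–39 − 130 → 112541; 40+ − 350 → 83071
End of period: [32455, 15438, 102574, 112541, 83071]
[period 2]
Births: 102574 × 0.241 = 24720 ; 112541 × 0.084 = 9453 — total 34173
10–19: 32455 × 0.963 = 31254
20–29: 15438 × 0.944 = 14573
30–39: 102574 × 0.963 = 98779
40+: 112541 × 0.972 + 83071 × 0.599 = 109390 + 49760 = 159150
Net migration: 0–9 + 310 → 34483; 10–19 + 30 → 31284; 20–29 + 150 → 14723; 30–39 − 130 → 98649; 40+ − 350 → 158800
End of period: [34483, 31284, 14723, 98649, 158800]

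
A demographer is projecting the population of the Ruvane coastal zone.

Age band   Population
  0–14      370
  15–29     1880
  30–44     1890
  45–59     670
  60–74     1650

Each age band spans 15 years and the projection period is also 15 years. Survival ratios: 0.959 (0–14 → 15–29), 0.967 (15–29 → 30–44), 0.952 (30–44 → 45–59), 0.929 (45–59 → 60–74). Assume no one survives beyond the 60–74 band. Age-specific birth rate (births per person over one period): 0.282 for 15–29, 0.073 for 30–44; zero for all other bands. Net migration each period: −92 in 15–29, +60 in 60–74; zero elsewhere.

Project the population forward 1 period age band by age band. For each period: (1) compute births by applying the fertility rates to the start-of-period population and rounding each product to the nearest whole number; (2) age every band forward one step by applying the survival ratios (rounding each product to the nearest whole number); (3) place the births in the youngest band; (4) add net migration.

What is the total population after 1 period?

5230

After projecting period 1:
Births: 1880 * 0.282 = 530  |  1890 * 0.073 = 138 — total 668
15–29: 370 * 0.959 = 355
30–44: 1880 * 0.967 = 1818
45–59: 1890 * 0.952 = 1799
60–74: 670 * 0.929 = 622
Net migration: 15–29 − 92 → 263; 60–74 + 60 → 682
Population now: 0–14=668, 15–29=263, 30–44=1818, 45–59=1799, 60–74=682
Total after period 1: 668 + 263 + 1818 + 1799 + 682 = 5230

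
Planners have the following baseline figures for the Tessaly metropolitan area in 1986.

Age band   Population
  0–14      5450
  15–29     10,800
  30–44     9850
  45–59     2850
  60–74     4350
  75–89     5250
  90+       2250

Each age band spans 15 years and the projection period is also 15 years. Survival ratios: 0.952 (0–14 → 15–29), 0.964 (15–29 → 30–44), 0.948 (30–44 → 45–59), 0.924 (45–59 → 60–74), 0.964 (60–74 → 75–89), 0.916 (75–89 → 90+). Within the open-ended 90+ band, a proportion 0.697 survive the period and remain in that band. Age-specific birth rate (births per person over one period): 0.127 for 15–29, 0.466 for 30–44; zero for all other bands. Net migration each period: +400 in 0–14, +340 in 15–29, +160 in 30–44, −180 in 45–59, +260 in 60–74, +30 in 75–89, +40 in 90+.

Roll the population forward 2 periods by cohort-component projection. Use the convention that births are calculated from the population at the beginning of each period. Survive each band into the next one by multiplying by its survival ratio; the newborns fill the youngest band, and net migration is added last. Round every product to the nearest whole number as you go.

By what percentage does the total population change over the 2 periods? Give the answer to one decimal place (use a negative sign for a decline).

16.9

Call the bands 1 to 7, youngest first.
[period 1]
Births: 10800 × 0.127 = 1372, 9850 × 0.466 = 4590 → 5962
Band 2: 5450 × 0.952 = 5188
Band 3: 10800 × 0.964 = 10411
Band 4: 9850 × 0.948 = 9338
Band 5: 2850 × 0.924 = 2633
Band 6: 4350 × 0.964 = 4193
Band 7: 5250 × 0.916 + 2250 × 0.697 = 4809 + 1568 = 6377
Net migration: Band 1 + 400 → 6362; Band 2 + 340 → 5528; Band 3 + 160 → 10571; Band 4 − 180 → 9158; Band 5 + 260 → 2893; Band 6 + 30 → 4223; Band 7 + 40 → 6417
End of period: [6362, 5528, 10571, 9158, 2893, 4223, 6417]
[period 2]
Births: 5528 × 0.127 = 702, 10571 × 0.466 = 4926 → 5628
Band 2: 6362 × 0.952 = 6057
Band 3: 5528 × 0.964 = 5329
Band 4: 10571 × 0.948 = 10021
Band 5: 9158 × 0.924 = 8462
Band 6: 2893 × 0.964 = 2789
Band 7: 4223 × 0.916 + 6417 × 0.697 = 3868 + 4473 = 8341
Net migration: Band 1 + 400 → 6028; Band 2 + 340 → 6397; Band 3 + 160 → 5489; Band 4 − 180 → 9841; Band 5 + 260 → 8722; Band 6 + 30 → 2819; Band 7 + 40 → 8381
End of period: [6028, 6397, 5489, 9841, 8722, 2819, 8381]
Total: 40800 → 47677; change = 6877; percentage change = 16.9%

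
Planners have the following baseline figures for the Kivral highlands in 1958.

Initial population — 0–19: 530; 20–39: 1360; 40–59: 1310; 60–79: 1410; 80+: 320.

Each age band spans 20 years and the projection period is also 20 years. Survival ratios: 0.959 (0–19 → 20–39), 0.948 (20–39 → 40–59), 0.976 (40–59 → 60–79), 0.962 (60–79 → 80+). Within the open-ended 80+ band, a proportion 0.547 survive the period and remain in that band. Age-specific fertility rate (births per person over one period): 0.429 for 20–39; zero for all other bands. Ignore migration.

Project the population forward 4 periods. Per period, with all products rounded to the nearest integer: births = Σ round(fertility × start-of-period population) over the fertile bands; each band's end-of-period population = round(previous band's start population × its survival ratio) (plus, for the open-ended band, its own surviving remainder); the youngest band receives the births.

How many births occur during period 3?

Period 1.
Births: 1360 × 0.429 = 583
20–39: 530 × 0.959 = 508
40–59: 1360 × 0.948 = 1289
60–79: 1310 × 0.976 = 1279
80+: 1410 × 0.962 + 320 × 0.547 = 1356 + 175 = 1531
→ [583, 508, 1289, 1279, 1531]
Period 2.
Births: 508 × 0.429 = 218
20–39: 583 × 0.959 = 559
40–59: 508 × 0.948 = 482
60–79: 1289 × 0.976 = 1258
80+: 1279 × 0.962 + 1531 × 0.547 = 1230 + 837 = 2067
→ [218, 559, 482, 1258, 2067]
Period 3.
Births: 559 × 0.429 = 240
20–39: 218 × 0.959 = 209
40–59: 559 × 0.948 = 530
60–79: 482 × 0.976 = 470
80+: 1258 × 0.962 + 2067 × 0.547 = 1210 + 1131 = 2341
→ [240, 209, 530, 470, 2341]

240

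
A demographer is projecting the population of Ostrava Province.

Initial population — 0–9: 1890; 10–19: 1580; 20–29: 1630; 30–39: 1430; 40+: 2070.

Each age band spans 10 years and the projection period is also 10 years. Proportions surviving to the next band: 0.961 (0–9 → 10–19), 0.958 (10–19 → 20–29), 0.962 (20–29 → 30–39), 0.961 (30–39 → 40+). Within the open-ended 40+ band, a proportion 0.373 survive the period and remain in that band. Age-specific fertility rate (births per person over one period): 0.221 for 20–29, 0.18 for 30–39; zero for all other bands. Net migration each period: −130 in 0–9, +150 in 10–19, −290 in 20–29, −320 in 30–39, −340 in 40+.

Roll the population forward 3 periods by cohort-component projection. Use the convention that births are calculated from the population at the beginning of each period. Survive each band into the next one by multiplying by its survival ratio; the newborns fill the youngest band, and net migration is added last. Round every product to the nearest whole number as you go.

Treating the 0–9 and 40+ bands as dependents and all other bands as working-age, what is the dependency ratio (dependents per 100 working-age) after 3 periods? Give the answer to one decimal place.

71.0

— Period 1 —
Births: 1630 * 0.221 = 360  |  1430 * 0.18 = 257 — total 617
10–19: 1890 * 0.961 = 1816
20–29: 1580 * 0.958 = 1514
30–39: 1630 * 0.962 = 1568
40+: 1430 * 0.961 + 2070 * 0.373 = 1374 + 772 = 2146
Net migration: 0–9 − 130 → 487; 10–19 + 150 → 1966; 20–29 − 290 → 1224; 30–39 − 320 → 1248; 40+ − 340 → 1806
Population now: 0–9=487, 10–19=1966, 20–29=1224, 30–39=1248, 40+=1806
— Period 2 —
Births: 1224 * 0.221 = 271  |  1248 * 0.18 = 225 — total 496
10–19: 487 * 0.961 = 468
20–29: 1966 * 0.958 = 1883
30–39: 1224 * 0.962 = 1177
40+: 1248 * 0.961 + 1806 * 0.373 = 1199 + 674 = 1873
Net migration: 0–9 − 130 → 366; 10–19 + 150 → 618; 20–29 − 290 → 1593; 30–39 − 320 → 857; 40+ − 340 → 1533
Population now: 0–9=366, 10–19=618, 20–29=1593, 30–39=857, 40+=1533
— Period 3 —
Births: 1593 * 0.221 = 352  |  857 * 0.18 = 154 — total 506
10–19: 366 * 0.961 = 352
20–29: 618 * 0.958 = 592
30–39: 1593 * 0.962 = 1532
40+: 857 * 0.961 + 1533 * 0.373 = 824 + 572 = 1396
Net migration: 0–9 − 130 → 376; 10–19 + 150 → 502; 20–29 − 290 → 302; 30–39 − 320 → 1212; 40+ − 340 → 1056
Population now: 0–9=376, 10–19=502, 20–29=302, 30–39=1212, 40+=1056
Dependents (band 0–9 + band 40+) = 376 + 1056 = 1432; working-age = 2016; ratio = 1432/2016 × 100 = 71.0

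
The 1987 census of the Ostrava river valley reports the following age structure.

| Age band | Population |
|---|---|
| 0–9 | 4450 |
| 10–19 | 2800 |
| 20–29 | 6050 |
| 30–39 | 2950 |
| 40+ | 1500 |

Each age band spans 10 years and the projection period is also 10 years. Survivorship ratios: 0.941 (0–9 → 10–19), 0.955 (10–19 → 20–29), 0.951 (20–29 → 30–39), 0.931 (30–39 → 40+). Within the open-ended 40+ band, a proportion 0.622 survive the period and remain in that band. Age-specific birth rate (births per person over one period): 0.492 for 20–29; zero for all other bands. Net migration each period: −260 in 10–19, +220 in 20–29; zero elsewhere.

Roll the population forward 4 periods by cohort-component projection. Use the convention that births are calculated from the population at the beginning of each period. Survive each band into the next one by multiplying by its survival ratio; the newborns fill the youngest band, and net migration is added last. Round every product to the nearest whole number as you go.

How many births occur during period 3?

1953

Numbering the bands 1..5 from youngest to oldest:
Period 1:
Births: 6050 × 0.492 = 2977
Band 2: 4450 × 0.941 = 4187
Band 3: 2800 × 0.955 = 2674
Band 4: 6050 × 0.951 = 5754
Band 5: 2950 × 0.931 + 1500 × 0.622 = 2746 + 933 = 3679
Net migration: Band 2 − 260 → 3927; Band 3 + 220 → 2894
End of period: [2977, 3927, 2894, 5754, 3679]
Period 2:
Births: 2894 × 0.492 = 1424
Band 2: 2977 × 0.941 = 2801
Band 3: 3927 × 0.955 = 3750
Band 4: 2894 × 0.951 = 2752
Band 5: 5754 × 0.931 + 3679 × 0.622 = 5357 + 2288 = 7645
Net migration: Band 2 − 260 → 2541; Band 3 + 220 → 3970
End of period: [1424, 2541, 3970, 2752, 7645]
Period 3:
Births: 3970 × 0.492 = 1953
Band 2: 1424 × 0.941 = 1340
Band 3: 2541 × 0.955 = 2427
Band 4: 3970 × 0.951 = 3775
Band 5: 2752 × 0.931 + 7645 × 0.622 = 2562 + 4755 = 7317
Net migration: Band 2 − 260 → 1080; Band 3 + 220 → 2647
End of period: [1953, 1080, 2647, 3775, 7317]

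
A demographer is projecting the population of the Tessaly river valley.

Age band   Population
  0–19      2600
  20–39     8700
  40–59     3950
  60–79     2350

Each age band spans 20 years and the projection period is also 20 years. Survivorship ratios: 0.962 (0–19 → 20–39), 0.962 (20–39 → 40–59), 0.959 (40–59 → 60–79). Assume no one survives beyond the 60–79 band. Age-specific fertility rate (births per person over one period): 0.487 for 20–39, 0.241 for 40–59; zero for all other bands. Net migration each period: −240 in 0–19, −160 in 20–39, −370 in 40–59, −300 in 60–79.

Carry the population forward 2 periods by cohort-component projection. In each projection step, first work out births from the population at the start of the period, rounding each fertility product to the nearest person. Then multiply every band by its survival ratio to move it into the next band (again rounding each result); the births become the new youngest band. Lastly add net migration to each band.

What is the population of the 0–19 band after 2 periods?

Numbering the groups 1..4 from youngest to oldest:
Period 1:
Births: 8700 × 0.487 = 4237 ; 3950 × 0.241 = 952 → total 5189
Group 2: 2600 × 0.962 = 2501
Group 3: 8700 × 0.962 = 8369
Group 4: 3950 × 0.959 = 3788
Net migration: Group 1 − 240 → 4949; Group 2 − 160 → 2341; Group 3 − 370 → 7999; Group 4 − 300 → 3488
→ [4949, 2341, 7999, 3488]
Period 2:
Births: 2341 × 0.487 = 1140 ; 7999 × 0.241 = 1928 → total 3068
Group 2: 4949 × 0.962 = 4761
Group 3: 2341 × 0.962 = 2252
Group 4: 7999 × 0.959 = 7671
Net migration: Group 1 − 240 → 2828; Group 2 − 160 → 4601; Group 3 − 370 → 1882; Group 4 − 300 → 7371
→ [2828, 4601, 1882, 7371]

2828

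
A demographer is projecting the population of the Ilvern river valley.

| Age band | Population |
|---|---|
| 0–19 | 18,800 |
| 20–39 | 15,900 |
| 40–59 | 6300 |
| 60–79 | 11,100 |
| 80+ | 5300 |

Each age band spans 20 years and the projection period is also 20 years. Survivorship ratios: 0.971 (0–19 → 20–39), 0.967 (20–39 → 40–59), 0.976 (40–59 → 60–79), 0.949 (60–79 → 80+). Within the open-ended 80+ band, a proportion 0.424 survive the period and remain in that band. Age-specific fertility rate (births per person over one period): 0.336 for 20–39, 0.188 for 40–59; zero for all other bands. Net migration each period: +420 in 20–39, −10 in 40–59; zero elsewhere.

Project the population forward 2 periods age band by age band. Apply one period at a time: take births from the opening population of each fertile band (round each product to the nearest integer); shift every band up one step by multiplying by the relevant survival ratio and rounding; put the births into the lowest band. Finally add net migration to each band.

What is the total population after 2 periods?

Period 1:
Births: 15900 × 0.336 = 5342, 6300 × 0.188 = 1184 → total 6526
20–39: 18800 × 0.971 = 18255
40–59: 15900 × 0.967 = 15375
60–79: 6300 × 0.976 = 6149
80+: 11100 × 0.949 + 5300 × 0.424 = 10534 + 2247 = 12781
Net migration: 20–39 + 420 → 18675; 40–59 − 10 → 15365
→ [6526, 18675, 15365, 6149, 12781]
Period 2:
Births: 18675 × 0.336 = 6275, 15365 × 0.188 = 2889 → total 9164
20–39: 6526 × 0.971 = 6337
40–59: 18675 × 0.967 = 18059
60–79: 15365 × 0.976 = 14996
80+: 6149 × 0.949 + 12781 × 0.424 = 5835 + 5419 = 11254
Net migration: 20–39 + 420 → 6757; 40–59 − 10 → 18049
→ [9164, 6757, 18049, 14996, 11254]
Total after period 2: 9164 + 6757 + 18049 + 14996 + 11254 = 60220

60220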